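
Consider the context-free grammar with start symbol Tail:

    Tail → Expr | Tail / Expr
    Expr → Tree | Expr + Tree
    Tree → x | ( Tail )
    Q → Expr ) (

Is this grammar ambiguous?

Unambiguous

Only Tail, Expr, Tree are reachable from Tail; ignoring the rest: Tail → Tail / Expr | Expr  ;  Expr → Expr + Tree | Tree  — a left-associative chain with Tree at the bottom. Each string factors uniquely by precedence.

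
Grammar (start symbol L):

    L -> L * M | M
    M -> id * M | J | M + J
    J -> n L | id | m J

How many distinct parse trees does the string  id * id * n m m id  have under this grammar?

4

Parse trees for id * id * n m m id:
  [L [L [M [J id]]] * [M id * [M [J n [L [M [J m [J m [J id]]]]]]]]]
  [L [L [L [M [J id]]] * [M [J id]]] * [M [J n [L [M [J m [J m [J id]]]]]]]]
  [L [L [M id * [M [J id]]]] * [M [J n [L [M [J m [J m [J id]]]]]]]]
  [L [M id * [M id * [M [J n [L [M [J m [J m [J id]]]]]]]]]]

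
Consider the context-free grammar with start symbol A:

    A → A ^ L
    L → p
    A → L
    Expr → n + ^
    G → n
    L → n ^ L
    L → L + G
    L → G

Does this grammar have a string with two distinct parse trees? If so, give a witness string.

Witness: n ^ n

Derivation 1: A ⇒ A ^ L ⇒ L ^ L ⇒ G ^ L ⇒ n ^ L ⇒ n ^ G ⇒ n ^ n
Derivation 2: A ⇒ L ⇒ n ^ L ⇒ n ^ G ⇒ n ^ n

Two distinct leftmost derivations for the same string.

Ambiguous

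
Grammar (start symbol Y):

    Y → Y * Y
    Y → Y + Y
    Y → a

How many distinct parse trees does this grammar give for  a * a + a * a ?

5

Parse trees for a * a + a * a:
  [Y [Y a] * [Y [Y [Y a] + [Y a]] * [Y a]]]
  [Y [Y a] * [Y [Y a] + [Y [Y a] * [Y a]]]]
  [Y [Y [Y a] * [Y [Y a] + [Y a]]] * [Y a]]
  [Y [Y [Y [Y a] * [Y a]] + [Y a]] * [Y a]]
  [Y [Y [Y a] * [Y a]] + [Y [Y a] * [Y a]]]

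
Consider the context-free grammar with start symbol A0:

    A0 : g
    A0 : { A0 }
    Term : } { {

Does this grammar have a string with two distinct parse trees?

(Term is unreachable from A0, so its rules don't affect L(A0).) Each string is a nest of matched brackets around a single atom. An opening bracket forces the recursive rule; an atom forces the base rule.

Unambiguous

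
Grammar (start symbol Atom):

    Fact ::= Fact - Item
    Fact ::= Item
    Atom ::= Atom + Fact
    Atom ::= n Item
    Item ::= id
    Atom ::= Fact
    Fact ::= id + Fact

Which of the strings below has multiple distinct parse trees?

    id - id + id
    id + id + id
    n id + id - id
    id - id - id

id + id + id

id - id + id: 1 tree
id + id + id: 4 trees
n id + id - id: 1 tree
id - id - id: 1 tree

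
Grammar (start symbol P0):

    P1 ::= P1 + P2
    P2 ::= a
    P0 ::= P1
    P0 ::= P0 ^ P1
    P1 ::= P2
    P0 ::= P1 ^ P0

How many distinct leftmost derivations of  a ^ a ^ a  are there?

Parse trees for a ^ a ^ a:
  [P0 [P0 [P0 [P1 [P2 a]]] ^ [P1 [P2 a]]] ^ [P1 [P2 a]]]
  [P0 [P0 [P1 [P2 a]] ^ [P0 [P1 [P2 a]]]] ^ [P1 [P2 a]]]
  [P0 [P1 [P2 a]] ^ [P0 [P0 [P1 [P2 a]]] ^ [P1 [P2 a]]]]
  [P0 [P1 [P2 a]] ^ [P0 [P1 [P2 a]] ^ [P0 [P1 [P2 a]]]]]

4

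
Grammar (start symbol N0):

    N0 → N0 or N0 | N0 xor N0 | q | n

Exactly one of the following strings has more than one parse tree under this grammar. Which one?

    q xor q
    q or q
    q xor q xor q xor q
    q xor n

q xor q xor q xor q

q xor q: 1 tree
q or q: 1 tree
q xor q xor q xor q: 5 trees
q xor n: 1 tree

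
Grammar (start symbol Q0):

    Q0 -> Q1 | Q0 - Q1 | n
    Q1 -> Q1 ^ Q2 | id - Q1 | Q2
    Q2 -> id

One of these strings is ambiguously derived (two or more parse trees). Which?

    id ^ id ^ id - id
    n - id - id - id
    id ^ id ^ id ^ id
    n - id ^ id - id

id ^ id ^ id - id: 1 tree
n - id - id - id: 4 trees
id ^ id ^ id ^ id: 1 tree
n - id ^ id - id: 1 tree

n - id - id - id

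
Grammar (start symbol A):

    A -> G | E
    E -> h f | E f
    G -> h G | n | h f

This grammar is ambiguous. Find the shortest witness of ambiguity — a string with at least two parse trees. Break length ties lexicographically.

length 1: no string has ≥2 trees
length 2: h f has 2 parse trees

Two derivations of h f:
  A ⇒ G ⇒ h f
  A ⇒ E ⇒ h f

h f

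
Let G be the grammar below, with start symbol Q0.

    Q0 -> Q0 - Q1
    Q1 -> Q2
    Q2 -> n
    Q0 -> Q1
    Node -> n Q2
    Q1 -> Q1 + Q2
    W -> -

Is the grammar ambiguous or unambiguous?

Unambiguous

(W, Node are unreachable from Q0, so their rules don't affect L(Q0).) Q0 → Q0 - Q1 | Q1  ;  Q1 → Q1 + Q2 | Q2  — a left-associative chain with Q2 at the bottom. Each string factors uniquely by precedence.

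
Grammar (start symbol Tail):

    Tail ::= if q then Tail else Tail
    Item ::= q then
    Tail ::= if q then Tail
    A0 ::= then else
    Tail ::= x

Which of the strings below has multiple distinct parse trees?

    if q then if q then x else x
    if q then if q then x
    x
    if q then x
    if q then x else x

if q then if q then x else x: 2 trees
if q then if q then x: 1 tree
x: 1 tree
if q then x: 1 tree
if q then x else x: 1 tree

if q then if q then x else x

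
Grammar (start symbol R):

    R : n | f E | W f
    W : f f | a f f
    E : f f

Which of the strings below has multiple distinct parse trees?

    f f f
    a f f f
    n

f f f

f f f: 2 trees
a f f f: 1 tree
n: 1 tree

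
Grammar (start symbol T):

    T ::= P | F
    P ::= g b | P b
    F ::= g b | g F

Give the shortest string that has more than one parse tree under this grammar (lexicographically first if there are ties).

length 2: g b has 2 parse trees

Two derivations of g b:
  T ⇒ P ⇒ g b
  T ⇒ F ⇒ g b

g b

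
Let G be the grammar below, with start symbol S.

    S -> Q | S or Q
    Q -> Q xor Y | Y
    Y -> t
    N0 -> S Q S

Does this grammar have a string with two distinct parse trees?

Only S, Q, Y are reachable from S; ignoring the rest: S → S or Q | Q  ;  Q → Q xor Y | Y  — a left-associative chain with Y at the bottom. Each string factors uniquely by precedence.

Unambiguous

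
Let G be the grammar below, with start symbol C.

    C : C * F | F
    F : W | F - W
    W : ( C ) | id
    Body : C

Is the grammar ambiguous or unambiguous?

Unambiguous

Only C, F, W are reachable from C; ignoring the rest: The grammar is stratified — C handles '*' (left-recursive), F handles '-', W atoms. Each operator has a fixed associativity and precedence level, so every string has one parse.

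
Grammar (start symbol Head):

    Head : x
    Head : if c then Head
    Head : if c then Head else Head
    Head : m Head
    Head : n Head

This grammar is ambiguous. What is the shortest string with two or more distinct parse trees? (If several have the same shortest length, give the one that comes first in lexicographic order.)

length 1: no string has ≥2 trees
length 2: no string has ≥2 trees
length 3: no string has ≥2 trees
length 4: no string has ≥2 trees
length 5: no string has ≥2 trees
length 6: no string has ≥2 trees
length 7: no string has ≥2 trees
length 8: no string has ≥2 trees
length 9: if c then if c then x else x has 2 parse trees

Two derivations of if c then if c then x else x:
  Head ⇒ if c then Head ⇒ if c then if c then Head else Head ⇒ if c then if c then x else Head ⇒ if c then if c then x else x
  Head ⇒ if c then Head else Head ⇒ if c then if c then Head else Head ⇒ if c then if c then x else Head ⇒ if c then if c then x else x

if c then if c then x else x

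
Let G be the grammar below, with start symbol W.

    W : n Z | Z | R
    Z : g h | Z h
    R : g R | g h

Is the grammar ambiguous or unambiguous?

Witness: g h

Derivation 1: W ⇒ Z ⇒ g h
Derivation 2: W ⇒ R ⇒ g h

Two distinct leftmost derivations for the same string.

Ambiguous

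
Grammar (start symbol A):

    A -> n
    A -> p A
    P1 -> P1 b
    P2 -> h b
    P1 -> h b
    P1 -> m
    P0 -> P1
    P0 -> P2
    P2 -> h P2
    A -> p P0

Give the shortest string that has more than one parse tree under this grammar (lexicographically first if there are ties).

length 1: no string has ≥2 trees
length 2: no string has ≥2 trees
length 3: p h b has 2 parse trees

Two derivations of p h b:
  A ⇒ p P0 ⇒ p P1 ⇒ p h b
  A ⇒ p P0 ⇒ p P2 ⇒ p h b

p h b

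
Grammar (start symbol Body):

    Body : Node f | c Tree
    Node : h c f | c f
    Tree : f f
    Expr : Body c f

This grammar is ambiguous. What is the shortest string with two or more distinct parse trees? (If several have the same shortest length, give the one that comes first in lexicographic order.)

c f f

length 3: c f f has 2 parse trees

Two derivations of c f f:
  Body ⇒ Node f ⇒ c f f
  Body ⇒ c Tree ⇒ c f f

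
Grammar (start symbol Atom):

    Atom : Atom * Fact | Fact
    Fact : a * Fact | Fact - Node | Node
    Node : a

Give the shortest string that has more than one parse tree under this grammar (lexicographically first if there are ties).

a * a

length 1: no string has ≥2 trees
length 3: a * a has 2 parse trees

Two derivations of a * a:
  Atom ⇒ Atom * Fact ⇒ Fact * Fact ⇒ Node * Fact ⇒ a * Fact ⇒ a * Node ⇒ a * a
  Atom ⇒ Fact ⇒ a * Fact ⇒ a * Node ⇒ a * a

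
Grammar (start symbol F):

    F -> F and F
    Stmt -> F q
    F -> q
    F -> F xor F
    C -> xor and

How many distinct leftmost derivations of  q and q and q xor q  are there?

5

Parse trees for q and q and q xor q:
  [F [F q] and [F [F q] and [F [F q] xor [F q]]]]
  [F [F q] and [F [F [F q] and [F q]] xor [F q]]]
  [F [F [F q] and [F q]] and [F [F q] xor [F q]]]
  [F [F [F q] and [F [F q] and [F q]]] xor [F q]]
  [F [F [F [F q] and [F q]] and [F q]] xor [F q]]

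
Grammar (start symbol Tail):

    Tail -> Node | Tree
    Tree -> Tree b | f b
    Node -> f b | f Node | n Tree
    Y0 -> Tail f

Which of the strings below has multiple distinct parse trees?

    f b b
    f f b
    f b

f b

f b b: 1 tree
f f b: 1 tree
f b: 2 trees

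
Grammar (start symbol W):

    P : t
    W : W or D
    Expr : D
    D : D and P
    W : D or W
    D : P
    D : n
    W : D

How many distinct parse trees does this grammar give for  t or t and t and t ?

2

Parse trees for t or t and t and t:
  [W [W [D [P t]]] or [D [D [D [P t]] and [P t]] and [P t]]]
  [W [D [P t]] or [W [D [D [D [P t]] and [P t]] and [P t]]]]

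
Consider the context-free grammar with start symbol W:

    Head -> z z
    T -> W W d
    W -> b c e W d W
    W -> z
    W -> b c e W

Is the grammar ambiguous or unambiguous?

Witness: b c e b c e z d z

Derivation 1: W ⇒ b c e W d W ⇒ b c e b c e W d W ⇒ b c e b c e z d W ⇒ b c e b c e z d z
Derivation 2: W ⇒ b c e W ⇒ b c e b c e W d W ⇒ b c e b c e z d W ⇒ b c e b c e z d z

Two distinct leftmost derivations for the same string.

Ambiguous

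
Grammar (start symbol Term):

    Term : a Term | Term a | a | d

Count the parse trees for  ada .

2

Parse trees for ada:
  [Term a [Term [Term d] a]]
  [Term [Term a [Term d]] a]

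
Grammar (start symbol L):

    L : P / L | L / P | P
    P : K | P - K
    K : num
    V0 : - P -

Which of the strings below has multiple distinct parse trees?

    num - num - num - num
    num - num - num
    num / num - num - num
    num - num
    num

num - num - num - num: 1 tree
num - num - num: 1 tree
num / num - num - num: 2 trees
num - num: 1 tree
num: 1 tree

num / num - num - num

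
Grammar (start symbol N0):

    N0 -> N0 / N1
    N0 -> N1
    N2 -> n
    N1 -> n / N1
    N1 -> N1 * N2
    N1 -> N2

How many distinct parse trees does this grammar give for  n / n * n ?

Parse trees for n / n * n:
  [N0 [N0 [N1 [N2 n]]] / [N1 [N1 [N2 n]] * [N2 n]]]
  [N0 [N1 n / [N1 [N1 [N2 n]] * [N2 n]]]]
  [N0 [N1 [N1 n / [N1 [N2 n]]] * [N2 n]]]

3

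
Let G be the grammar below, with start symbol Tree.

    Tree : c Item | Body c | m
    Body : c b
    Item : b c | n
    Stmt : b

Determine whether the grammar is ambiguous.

Ambiguous

Witness: c b c

Derivation 1: Tree ⇒ c Item ⇒ c b c
Derivation 2: Tree ⇒ Body c ⇒ c b c

Two distinct leftmost derivations for the same string.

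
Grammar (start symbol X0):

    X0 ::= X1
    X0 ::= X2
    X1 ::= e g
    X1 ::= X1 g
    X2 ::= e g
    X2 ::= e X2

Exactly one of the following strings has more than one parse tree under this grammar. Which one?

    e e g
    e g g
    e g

e e g: 1 tree
e g g: 1 tree
e g: 2 trees

e g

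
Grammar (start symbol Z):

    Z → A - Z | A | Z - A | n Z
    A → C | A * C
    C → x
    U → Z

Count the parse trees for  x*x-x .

2

Parse trees for x*x-x:
  [Z [A [A [C x]] * [C x]] - [Z [A [C x]]]]
  [Z [Z [A [A [C x]] * [C x]]] - [A [C x]]]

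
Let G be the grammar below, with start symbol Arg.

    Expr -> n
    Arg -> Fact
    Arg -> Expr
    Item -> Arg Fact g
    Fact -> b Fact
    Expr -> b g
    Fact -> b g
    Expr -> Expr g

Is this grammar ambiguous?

Witness: b g

Derivation 1: Arg ⇒ Fact ⇒ b g
Derivation 2: Arg ⇒ Expr ⇒ b g

Two distinct leftmost derivations for the same string.

Ambiguous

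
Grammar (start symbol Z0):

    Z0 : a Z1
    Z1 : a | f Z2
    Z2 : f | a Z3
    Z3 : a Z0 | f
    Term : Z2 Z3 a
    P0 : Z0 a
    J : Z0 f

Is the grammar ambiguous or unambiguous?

Only Z0, Z1, Z2, Z3 are reachable from Z0; ignoring the rest: Each reachable nonterminal has at most one production per leading terminal, and all productions are right-linear; the derivation is determined token-by-token.

Unambiguous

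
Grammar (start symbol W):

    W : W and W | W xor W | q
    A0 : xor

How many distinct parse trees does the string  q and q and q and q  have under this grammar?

Parse trees for q and q and q and q:
  [W [W q] and [W [W q] and [W [W q] and [W q]]]]
  [W [W q] and [W [W [W q] and [W q]] and [W q]]]
  [W [W [W q] and [W q]] and [W [W q] and [W q]]]
  [W [W [W q] and [W [W q] and [W q]]] and [W q]]
  [W [W [W [W q] and [W q]] and [W q]] and [W q]]

5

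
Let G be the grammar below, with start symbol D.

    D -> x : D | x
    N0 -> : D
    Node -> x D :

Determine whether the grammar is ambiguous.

(N0, Node are unreachable from D, so their rules don't affect L(D).) Right-recursive list with a separator: after each atom, whether the separator follows determines the rule. One parse per string.

Unambiguous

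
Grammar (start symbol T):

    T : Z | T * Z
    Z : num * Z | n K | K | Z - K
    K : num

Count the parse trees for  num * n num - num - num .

4

Parse trees for num * n num - num - num:
  [T [Z num * [Z [Z [Z n [K num]] - [K num]] - [K num]]]]
  [T [Z [Z num * [Z [Z n [K num]] - [K num]]] - [K num]]]
  [T [Z [Z [Z num * [Z n [K num]]] - [K num]] - [K num]]]
  [T [T [Z [K num]]] * [Z [Z [Z n [K num]] - [K num]] - [K num]]]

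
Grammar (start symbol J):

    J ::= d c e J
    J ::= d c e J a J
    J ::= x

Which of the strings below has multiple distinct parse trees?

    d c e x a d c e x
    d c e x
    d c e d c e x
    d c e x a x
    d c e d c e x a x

d c e x a d c e x: 1 tree
d c e x: 1 tree
d c e d c e x: 1 tree
d c e x a x: 1 tree
d c e d c e x a x: 2 trees

d c e d c e x a x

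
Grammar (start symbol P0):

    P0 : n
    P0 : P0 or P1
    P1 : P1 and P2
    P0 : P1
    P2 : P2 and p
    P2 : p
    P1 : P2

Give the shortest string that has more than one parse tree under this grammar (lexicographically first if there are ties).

p and p

length 1: no string has ≥2 trees
length 3: p and p has 2 parse trees

Two derivations of p and p:
  P0 ⇒ P1 ⇒ P1 and P2 ⇒ P2 and P2 ⇒ p and P2 ⇒ p and p
  P0 ⇒ P1 ⇒ P2 ⇒ P2 and p ⇒ p and p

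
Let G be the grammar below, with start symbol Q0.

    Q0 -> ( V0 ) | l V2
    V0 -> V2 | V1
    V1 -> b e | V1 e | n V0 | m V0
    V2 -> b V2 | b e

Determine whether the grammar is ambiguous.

Ambiguous

Witness: ( b e )

Derivation 1: Q0 ⇒ ( V0 ) ⇒ ( V2 ) ⇒ ( b e )
Derivation 2: Q0 ⇒ ( V0 ) ⇒ ( V1 ) ⇒ ( b e )

Two distinct leftmost derivations for the same string.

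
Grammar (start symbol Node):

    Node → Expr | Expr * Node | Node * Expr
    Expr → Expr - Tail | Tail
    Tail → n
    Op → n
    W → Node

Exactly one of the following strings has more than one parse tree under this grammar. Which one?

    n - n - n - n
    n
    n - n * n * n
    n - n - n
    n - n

n - n * n * n

n - n - n - n: 1 tree
n: 1 tree
n - n * n * n: 4 trees
n - n - n: 1 tree
n - n: 1 tree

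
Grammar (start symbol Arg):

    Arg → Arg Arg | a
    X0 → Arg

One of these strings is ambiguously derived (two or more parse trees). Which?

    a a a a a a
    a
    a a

a a a a a a

a a a a a a: 42 trees
a: 1 tree
a a: 1 tree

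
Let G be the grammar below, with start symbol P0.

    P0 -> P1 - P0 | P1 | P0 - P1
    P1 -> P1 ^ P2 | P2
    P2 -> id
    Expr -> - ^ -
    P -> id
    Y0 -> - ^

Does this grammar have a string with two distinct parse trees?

Witness: id - id

Derivation 1: P0 ⇒ P1 - P0 ⇒ P2 - P0 ⇒ id - P0 ⇒ id - P1 ⇒ id - P2 ⇒ id - id
Derivation 2: P0 ⇒ P0 - P1 ⇒ P1 - P1 ⇒ P2 - P1 ⇒ id - P1 ⇒ id - P2 ⇒ id - id

Two distinct leftmost derivations for the same string.

Ambiguous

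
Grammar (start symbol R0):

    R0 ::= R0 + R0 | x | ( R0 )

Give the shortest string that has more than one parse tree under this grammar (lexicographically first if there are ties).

length 1: no string has ≥2 trees
length 3: no string has ≥2 trees
length 5: x + x + x has 2 parse trees

Two derivations of x + x + x:
  R0 ⇒ R0 + R0 ⇒ R0 + R0 + R0 ⇒ x + R0 + R0 ⇒ x + x + R0 ⇒ x + x + x
  R0 ⇒ R0 + R0 ⇒ x + R0 ⇒ x + R0 + R0 ⇒ x + x + R0 ⇒ x + x + x

x + x + x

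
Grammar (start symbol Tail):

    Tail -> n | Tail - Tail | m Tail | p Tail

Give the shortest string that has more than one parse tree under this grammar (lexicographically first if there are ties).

length 1: no string has ≥2 trees
length 2: no string has ≥2 trees
length 3: no string has ≥2 trees
length 4: m n - n has 2 parse trees

Two derivations of m n - n:
  Tail ⇒ Tail - Tail ⇒ m Tail - Tail ⇒ m n - Tail ⇒ m n - n
  Tail ⇒ m Tail ⇒ m Tail - Tail ⇒ m n - Tail ⇒ m n - n

m n - n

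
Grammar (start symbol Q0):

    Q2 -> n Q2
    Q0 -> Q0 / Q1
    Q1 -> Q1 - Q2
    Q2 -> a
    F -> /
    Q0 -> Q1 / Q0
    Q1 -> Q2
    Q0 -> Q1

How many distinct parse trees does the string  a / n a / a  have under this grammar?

Parse trees for a / n a / a:
  [Q0 [Q0 [Q0 [Q1 [Q2 a]]] / [Q1 [Q2 n [Q2 a]]]] / [Q1 [Q2 a]]]
  [Q0 [Q0 [Q1 [Q2 a]] / [Q0 [Q1 [Q2 n [Q2 a]]]]] / [Q1 [Q2 a]]]
  [Q0 [Q1 [Q2 a]] / [Q0 [Q0 [Q1 [Q2 n [Q2 a]]]] / [Q1 [Q2 a]]]]
  [Q0 [Q1 [Q2 a]] / [Q0 [Q1 [Q2 n [Q2 a]]] / [Q0 [Q1 [Q2 a]]]]]

4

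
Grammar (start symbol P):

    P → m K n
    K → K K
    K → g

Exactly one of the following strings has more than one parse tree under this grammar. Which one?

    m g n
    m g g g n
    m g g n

m g g g n

m g n: 1 tree
m g g g n: 2 trees
m g g n: 1 tree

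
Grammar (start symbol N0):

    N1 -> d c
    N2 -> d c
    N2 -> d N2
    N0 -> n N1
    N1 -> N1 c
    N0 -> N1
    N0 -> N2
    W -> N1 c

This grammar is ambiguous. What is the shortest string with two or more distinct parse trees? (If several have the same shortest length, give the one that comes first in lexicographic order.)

d c

length 2: d c has 2 parse trees

Two derivations of d c:
  N0 ⇒ N1 ⇒ d c
  N0 ⇒ N2 ⇒ d c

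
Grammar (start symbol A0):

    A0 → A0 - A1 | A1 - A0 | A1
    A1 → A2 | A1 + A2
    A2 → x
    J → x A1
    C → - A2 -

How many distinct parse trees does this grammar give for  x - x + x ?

Parse trees for x - x + x:
  [A0 [A0 [A1 [A2 x]]] - [A1 [A1 [A2 x]] + [A2 x]]]
  [A0 [A1 [A2 x]] - [A0 [A1 [A1 [A2 x]] + [A2 x]]]]

2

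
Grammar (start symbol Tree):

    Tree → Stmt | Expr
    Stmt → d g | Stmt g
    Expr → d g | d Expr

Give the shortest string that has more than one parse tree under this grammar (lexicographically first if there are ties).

length 2: d g has 2 parse trees

Two derivations of d g:
  Tree ⇒ Stmt ⇒ d g
  Tree ⇒ Expr ⇒ d g

d g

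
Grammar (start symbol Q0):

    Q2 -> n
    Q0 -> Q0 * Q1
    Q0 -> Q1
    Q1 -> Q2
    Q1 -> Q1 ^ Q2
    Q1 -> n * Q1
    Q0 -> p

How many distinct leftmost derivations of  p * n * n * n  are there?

Parse trees for p * n * n * n:
  [Q0 [Q0 p] * [Q1 n * [Q1 n * [Q1 [Q2 n]]]]]
  [Q0 [Q0 [Q0 p] * [Q1 [Q2 n]]] * [Q1 n * [Q1 [Q2 n]]]]
  [Q0 [Q0 [Q0 p] * [Q1 n * [Q1 [Q2 n]]]] * [Q1 [Q2 n]]]
  [Q0 [Q0 [Q0 [Q0 p] * [Q1 [Q2 n]]] * [Q1 [Q2 n]]] * [Q1 [Q2 n]]]

4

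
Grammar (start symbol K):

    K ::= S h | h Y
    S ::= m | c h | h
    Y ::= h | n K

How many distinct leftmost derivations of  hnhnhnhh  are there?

2

Parse trees for hnhnhnhh:
  [K h [Y n [K h [Y n [K h [Y n [K [S h] h]]]]]]]
  [K h [Y n [K h [Y n [K h [Y n [K h [Y h]]]]]]]]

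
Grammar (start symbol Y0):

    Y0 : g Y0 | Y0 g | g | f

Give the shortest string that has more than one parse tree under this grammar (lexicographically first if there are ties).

g g

length 1: no string has ≥2 trees
length 2: g g has 2 parse trees

Two derivations of g g:
  Y0 ⇒ g Y0 ⇒ g g
  Y0 ⇒ Y0 g ⇒ g g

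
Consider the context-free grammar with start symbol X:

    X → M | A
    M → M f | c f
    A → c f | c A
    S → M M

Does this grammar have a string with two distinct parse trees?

Ambiguous

Witness: c f

Derivation 1: X ⇒ M ⇒ c f
Derivation 2: X ⇒ A ⇒ c f

Two distinct leftmost derivations for the same string.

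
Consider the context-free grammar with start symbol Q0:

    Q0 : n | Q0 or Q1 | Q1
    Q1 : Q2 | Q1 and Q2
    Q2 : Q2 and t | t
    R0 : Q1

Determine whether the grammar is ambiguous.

Ambiguous

Witness: t and t

Derivation 1: Q0 ⇒ Q1 ⇒ Q2 ⇒ Q2 and t ⇒ t and t
Derivation 2: Q0 ⇒ Q1 ⇒ Q1 and Q2 ⇒ Q2 and Q2 ⇒ t and Q2 ⇒ t and t

Two distinct leftmost derivations for the same string.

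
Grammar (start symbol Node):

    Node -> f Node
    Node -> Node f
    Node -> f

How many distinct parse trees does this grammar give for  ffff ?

8

Parse trees for ffff:
  [Node f [Node f [Node f [Node f]]]]
  [Node f [Node f [Node [Node f] f]]]
  [Node f [Node [Node f [Node f]] f]]
  [Node f [Node [Node [Node f] f] f]]
  [Node [Node f [Node f [Node f]]] f]
  [Node [Node f [Node [Node f] f]] f]
  [Node [Node [Node f [Node f]] f] f]
  [Node [Node [Node [Node f] f] f] f]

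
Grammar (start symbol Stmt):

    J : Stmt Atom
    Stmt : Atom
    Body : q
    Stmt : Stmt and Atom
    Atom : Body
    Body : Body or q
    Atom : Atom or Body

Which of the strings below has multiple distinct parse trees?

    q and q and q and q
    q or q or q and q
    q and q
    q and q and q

q or q or q and q

q and q and q and q: 1 tree
q or q or q and q: 4 trees
q and q: 1 tree
q and q and q: 1 tree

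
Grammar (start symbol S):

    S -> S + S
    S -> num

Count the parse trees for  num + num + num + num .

Parse trees for num + num + num + num:
  [S [S num] + [S [S num] + [S [S num] + [S num]]]]
  [S [S num] + [S [S [S num] + [S num]] + [S num]]]
  [S [S [S num] + [S num]] + [S [S num] + [S num]]]
  [S [S [S num] + [S [S num] + [S num]]] + [S num]]
  [S [S [S [S num] + [S num]] + [S num]] + [S num]]

5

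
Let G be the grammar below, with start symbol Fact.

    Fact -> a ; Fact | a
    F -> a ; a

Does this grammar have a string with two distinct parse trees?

Unambiguous

Only Fact is reachable from Fact; ignoring the rest: The reachable grammar is A → atom sep A | atom. Each atom is followed by either the separator (recurse) or end-of-string (stop) — no choice point.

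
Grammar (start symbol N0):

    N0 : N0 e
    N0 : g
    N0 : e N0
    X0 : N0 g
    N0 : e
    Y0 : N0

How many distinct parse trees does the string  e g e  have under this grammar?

2

Parse trees for e g e:
  [N0 [N0 e [N0 g]] e]
  [N0 e [N0 [N0 g] e]]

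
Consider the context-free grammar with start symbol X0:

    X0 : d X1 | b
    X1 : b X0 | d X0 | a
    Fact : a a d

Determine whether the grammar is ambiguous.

Unambiguous

(Fact is unreachable from X0, so its rules don't affect L(X0).) Restricted to the reachable nonterminals, every rule has the form A → t or A → t B, and no two rules for the same A share a first terminal. The grammar encodes a DFA — one run per string.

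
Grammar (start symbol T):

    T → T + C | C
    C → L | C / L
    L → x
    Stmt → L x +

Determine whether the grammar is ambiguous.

Only T, C, L are reachable from T; ignoring the rest: This is a standard precedence ladder (T over C over L), with each level left-recursive on its own operator ('+' at T, '/' at C). That structure is LR(1), hence unambiguous.

Unambiguous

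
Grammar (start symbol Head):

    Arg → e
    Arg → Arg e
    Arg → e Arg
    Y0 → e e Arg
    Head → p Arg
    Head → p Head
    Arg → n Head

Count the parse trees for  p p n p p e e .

3

Parse trees for p p n p p e e:
  [Head p [Head p [Arg [Arg n [Head p [Head p [Arg e]]]] e]]]
  [Head p [Head p [Arg n [Head p [Head p [Arg [Arg e] e]]]]]]
  [Head p [Head p [Arg n [Head p [Head p [Arg e [Arg e]]]]]]]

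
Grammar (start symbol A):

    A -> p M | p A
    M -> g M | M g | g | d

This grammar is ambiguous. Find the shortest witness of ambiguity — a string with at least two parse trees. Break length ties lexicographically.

p g g

length 2: no string has ≥2 trees
length 3: p g g has 2 parse trees

Two derivations of p g g:
  A ⇒ p M ⇒ p g M ⇒ p g g
  A ⇒ p M ⇒ p M g ⇒ p g g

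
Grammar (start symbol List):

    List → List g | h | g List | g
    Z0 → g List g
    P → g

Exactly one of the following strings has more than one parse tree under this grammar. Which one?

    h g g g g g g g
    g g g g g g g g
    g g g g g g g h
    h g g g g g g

h g g g g g g g: 1 tree
g g g g g g g g: 128 trees
g g g g g g g h: 1 tree
h g g g g g g: 1 tree

g g g g g g g g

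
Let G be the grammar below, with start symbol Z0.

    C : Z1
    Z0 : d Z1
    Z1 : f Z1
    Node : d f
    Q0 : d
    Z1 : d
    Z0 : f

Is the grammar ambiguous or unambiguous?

Only Z0, Z1 are reachable from Z0; ignoring the rest: The reachable rules are right-linear with at most one rule per (nonterminal, next-terminal) pair. Each input token forces the next rule, so parsing is deterministic.

Unambiguous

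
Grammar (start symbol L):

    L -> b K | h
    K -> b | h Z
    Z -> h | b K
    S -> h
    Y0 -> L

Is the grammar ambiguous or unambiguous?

Only L, K, Z are reachable from L; ignoring the rest: The reachable rules are right-linear with at most one rule per (nonterminal, next-terminal) pair. Each input token forces the next rule, so parsing is deterministic.

Unambiguous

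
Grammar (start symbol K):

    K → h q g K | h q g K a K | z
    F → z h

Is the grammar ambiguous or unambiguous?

Ambiguous

Witness: h q g h q g z a z

Derivation 1: K ⇒ h q g K ⇒ h q g h q g K a K ⇒ h q g h q g z a K ⇒ h q g h q g z a z
Derivation 2: K ⇒ h q g K a K ⇒ h q g h q g K a K ⇒ h q g h q g z a K ⇒ h q g h q g z a z

Two distinct leftmost derivations for the same string.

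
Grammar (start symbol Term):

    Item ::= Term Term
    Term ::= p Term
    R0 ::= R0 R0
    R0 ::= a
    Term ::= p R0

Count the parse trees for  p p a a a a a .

Parse trees for p p a a a a a (showing first 6 of 14):
  [Term p [Term p [R0 [R0 a] [R0 [R0 a] [R0 [R0 a] [R0 [R0 a] [R0 a]]]]]]]
  [Term p [Term p [R0 [R0 a] [R0 [R0 a] [R0 [R0 [R0 a] [R0 a]] [R0 a]]]]]]
  [Term p [Term p [R0 [R0 a] [R0 [R0 [R0 a] [R0 a]] [R0 [R0 a] [R0 a]]]]]]
  [Term p [Term p [R0 [R0 a] [R0 [R0 [R0 a] [R0 [R0 a] [R0 a]]] [R0 a]]]]]
  [Term p [Term p [R0 [R0 a] [R0 [R0 [R0 [R0 a] [R0 a]] [R0 a]] [R0 a]]]]]
  [Term p [Term p [R0 [R0 [R0 a] [R0 a]] [R0 [R0 a] [R0 [R0 a] [R0 a]]]]]]

14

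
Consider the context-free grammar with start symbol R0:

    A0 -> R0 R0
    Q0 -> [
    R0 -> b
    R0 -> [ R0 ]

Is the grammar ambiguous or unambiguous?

Unambiguous

(Q0, A0 are unreachable from R0, so their rules don't affect L(R0).) Each string is a nest of matched brackets around a single atom. An opening bracket forces the recursive rule; an atom forces the base rule.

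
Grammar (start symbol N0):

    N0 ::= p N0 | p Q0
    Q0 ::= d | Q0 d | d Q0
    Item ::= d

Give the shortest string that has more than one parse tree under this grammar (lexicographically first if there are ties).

p d d

length 2: no string has ≥2 trees
length 3: p d d has 2 parse trees

Two derivations of p d d:
  N0 ⇒ p Q0 ⇒ p Q0 d ⇒ p d d
  N0 ⇒ p Q0 ⇒ p d Q0 ⇒ p d d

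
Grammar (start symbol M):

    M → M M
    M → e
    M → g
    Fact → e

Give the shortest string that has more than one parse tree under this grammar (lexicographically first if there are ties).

e e e

length 1: no string has ≥2 trees
length 2: no string has ≥2 trees
length 3: e e e has 2 parse trees

Two derivations of e e e:
  M ⇒ M M ⇒ M M M ⇒ e M M ⇒ e e M ⇒ e e e
  M ⇒ M M ⇒ e M ⇒ e M M ⇒ e e M ⇒ e e e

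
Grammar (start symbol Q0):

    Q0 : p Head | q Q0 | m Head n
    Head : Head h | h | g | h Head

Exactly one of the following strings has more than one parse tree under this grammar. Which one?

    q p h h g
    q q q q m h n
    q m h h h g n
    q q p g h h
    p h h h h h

p h h h h h

q p h h g: 1 tree
q q q q m h n: 1 tree
q m h h h g n: 1 tree
q q p g h h: 1 tree
p h h h h h: 16 trees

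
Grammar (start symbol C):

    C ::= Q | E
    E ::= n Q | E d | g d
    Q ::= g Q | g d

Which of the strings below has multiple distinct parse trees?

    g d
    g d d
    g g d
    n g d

g d

g d: 2 trees
g d d: 1 tree
g g d: 1 tree
n g d: 1 tree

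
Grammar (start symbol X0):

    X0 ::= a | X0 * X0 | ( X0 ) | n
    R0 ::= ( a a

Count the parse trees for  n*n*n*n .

Parse trees for n*n*n*n:
  [X0 [X0 n] * [X0 [X0 n] * [X0 [X0 n] * [X0 n]]]]
  [X0 [X0 n] * [X0 [X0 [X0 n] * [X0 n]] * [X0 n]]]
  [X0 [X0 [X0 n] * [X0 n]] * [X0 [X0 n] * [X0 n]]]
  [X0 [X0 [X0 n] * [X0 [X0 n] * [X0 n]]] * [X0 n]]
  [X0 [X0 [X0 [X0 n] * [X0 n]] * [X0 n]] * [X0 n]]

5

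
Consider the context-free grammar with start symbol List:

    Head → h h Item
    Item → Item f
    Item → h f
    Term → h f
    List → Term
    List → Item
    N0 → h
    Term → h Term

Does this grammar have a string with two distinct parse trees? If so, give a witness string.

Witness: h f

Derivation 1: List ⇒ Term ⇒ h f
Derivation 2: List ⇒ Item ⇒ h f

Two distinct leftmost derivations for the same string.

Ambiguous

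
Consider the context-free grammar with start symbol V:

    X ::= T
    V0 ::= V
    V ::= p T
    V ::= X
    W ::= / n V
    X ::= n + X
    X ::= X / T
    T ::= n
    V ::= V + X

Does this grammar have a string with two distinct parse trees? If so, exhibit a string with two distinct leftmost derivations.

Ambiguous

Witness: n + n

Derivation 1: V ⇒ X ⇒ n + X ⇒ n + T ⇒ n + n
Derivation 2: V ⇒ V + X ⇒ X + X ⇒ T + X ⇒ n + X ⇒ n + T ⇒ n + n

Two distinct leftmost derivations for the same string.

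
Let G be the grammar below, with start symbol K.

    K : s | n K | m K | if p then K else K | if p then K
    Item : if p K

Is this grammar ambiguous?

Witness: if p then if p then s else s

Derivation 1: K ⇒ if p then K else K ⇒ if p then if p then K else K ⇒ if p then if p then s else K ⇒ if p then if p then s else s
Derivation 2: K ⇒ if p then K ⇒ if p then if p then K else K ⇒ if p then if p then s else K ⇒ if p then if p then s else s

Two distinct leftmost derivations for the same string.

Ambiguous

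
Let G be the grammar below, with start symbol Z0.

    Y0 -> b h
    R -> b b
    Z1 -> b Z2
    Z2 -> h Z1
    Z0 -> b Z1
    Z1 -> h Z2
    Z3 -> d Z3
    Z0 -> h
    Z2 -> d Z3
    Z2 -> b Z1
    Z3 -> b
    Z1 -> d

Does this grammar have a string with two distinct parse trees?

(Y0, R are unreachable from Z0, so their rules don't affect L(Z0).) Each reachable nonterminal has at most one production per leading terminal, and all productions are right-linear; the derivation is determined token-by-token.

Unambiguous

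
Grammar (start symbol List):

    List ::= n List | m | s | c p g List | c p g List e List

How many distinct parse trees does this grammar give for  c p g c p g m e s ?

Parse trees for c p g c p g m e s:
  [List c p g [List c p g [List m] e [List s]]]
  [List c p g [List c p g [List m]] e [List s]]

2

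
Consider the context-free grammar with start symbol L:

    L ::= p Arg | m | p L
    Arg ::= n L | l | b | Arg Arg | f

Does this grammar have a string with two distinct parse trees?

Ambiguous

Witness: p b b b

Derivation 1: L ⇒ p Arg ⇒ p Arg Arg ⇒ p b Arg ⇒ p b Arg Arg ⇒ p b b Arg ⇒ p b b b
Derivation 2: L ⇒ p Arg ⇒ p Arg Arg ⇒ p Arg Arg Arg ⇒ p b Arg Arg ⇒ p b b Arg ⇒ p b b b

Two distinct leftmost derivations for the same string.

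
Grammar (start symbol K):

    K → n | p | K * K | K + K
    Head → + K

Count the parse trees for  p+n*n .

2

Parse trees for p+n*n:
  [K [K [K p] + [K n]] * [K n]]
  [K [K p] + [K [K n] * [K n]]]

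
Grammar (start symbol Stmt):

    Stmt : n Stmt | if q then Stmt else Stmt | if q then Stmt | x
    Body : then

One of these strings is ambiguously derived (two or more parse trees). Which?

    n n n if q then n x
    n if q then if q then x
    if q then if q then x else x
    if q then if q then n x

n n n if q then n x: 1 tree
n if q then if q then x: 1 tree
if q then if q then x else x: 2 trees
if q then if q then n x: 1 tree

if q then if q then x else x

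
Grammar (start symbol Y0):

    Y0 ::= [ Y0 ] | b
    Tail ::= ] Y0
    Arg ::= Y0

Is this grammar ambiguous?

Only Y0 is reachable from Y0; ignoring the rest: Each string is a nest of matched brackets around a single atom. An opening bracket forces the recursive rule; an atom forces the base rule.

Unambiguous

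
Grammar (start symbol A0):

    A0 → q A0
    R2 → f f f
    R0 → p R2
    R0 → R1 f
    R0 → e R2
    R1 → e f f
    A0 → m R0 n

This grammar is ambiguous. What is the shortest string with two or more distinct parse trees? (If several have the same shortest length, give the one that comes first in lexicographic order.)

length 6: m e f f f n has 2 parse trees

Two derivations of m e f f f n:
  A0 ⇒ m R0 n ⇒ m R1 f n ⇒ m e f f f n
  A0 ⇒ m R0 n ⇒ m e R2 n ⇒ m e f f f n

m e f f f n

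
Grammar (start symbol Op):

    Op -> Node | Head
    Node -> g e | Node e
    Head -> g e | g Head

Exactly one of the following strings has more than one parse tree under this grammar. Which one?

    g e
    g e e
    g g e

g e: 2 trees
g e e: 1 tree
g g e: 1 tree

g e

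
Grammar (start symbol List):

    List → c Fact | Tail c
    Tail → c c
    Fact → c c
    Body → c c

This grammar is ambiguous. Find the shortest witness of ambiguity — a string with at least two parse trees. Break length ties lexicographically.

length 3: c c c has 2 parse trees

Two derivations of c c c:
  List ⇒ c Fact ⇒ c c c
  List ⇒ Tail c ⇒ c c c

c c c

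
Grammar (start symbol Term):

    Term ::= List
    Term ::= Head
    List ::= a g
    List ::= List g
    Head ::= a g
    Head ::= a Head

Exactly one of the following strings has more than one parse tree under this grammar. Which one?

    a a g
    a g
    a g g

a a g: 1 tree
a g: 2 trees
a g g: 1 tree

a g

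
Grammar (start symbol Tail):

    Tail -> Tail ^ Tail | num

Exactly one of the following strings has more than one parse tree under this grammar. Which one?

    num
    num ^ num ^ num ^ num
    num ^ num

num: 1 tree
num ^ num ^ num ^ num: 5 trees
num ^ num: 1 tree

num ^ num ^ num ^ num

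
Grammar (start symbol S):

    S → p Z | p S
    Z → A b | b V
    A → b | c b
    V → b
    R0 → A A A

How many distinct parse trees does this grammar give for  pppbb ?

Parse trees for pppbb:
  [S p [S p [S p [Z [A b] b]]]]
  [S p [S p [S p [Z b [V b]]]]]

2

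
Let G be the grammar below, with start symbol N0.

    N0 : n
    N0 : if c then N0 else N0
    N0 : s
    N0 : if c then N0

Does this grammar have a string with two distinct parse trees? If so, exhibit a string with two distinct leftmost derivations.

Witness: if c then if c then n else n

Derivation 1: N0 ⇒ if c then N0 else N0 ⇒ if c then if c then N0 else N0 ⇒ if c then if c then n else N0 ⇒ if c then if c then n else n
Derivation 2: N0 ⇒ if c then N0 ⇒ if c then if c then N0 else N0 ⇒ if c then if c then n else N0 ⇒ if c then if c then n else n

Two distinct leftmost derivations for the same string.

Ambiguous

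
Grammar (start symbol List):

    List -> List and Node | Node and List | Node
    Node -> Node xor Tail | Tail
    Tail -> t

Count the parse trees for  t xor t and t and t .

Parse trees for t xor t and t and t:
  [List [List [List [Node [Node [Tail t]] xor [Tail t]]] and [Node [Tail t]]] and [Node [Tail t]]]
  [List [List [Node [Node [Tail t]] xor [Tail t]] and [List [Node [Tail t]]]] and [Node [Tail t]]]
  [List [Node [Node [Tail t]] xor [Tail t]] and [List [List [Node [Tail t]]] and [Node [Tail t]]]]
  [List [Node [Node [Tail t]] xor [Tail t]] and [List [Node [Tail t]] and [List [Node [Tail t]]]]]

4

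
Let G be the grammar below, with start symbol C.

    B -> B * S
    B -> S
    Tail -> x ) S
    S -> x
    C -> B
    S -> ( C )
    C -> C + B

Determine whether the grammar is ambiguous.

Unambiguous

(Tail is unreachable from C, so its rules don't affect L(C).) C → C + B | B  ;  B → B * S | S  — a left-associative chain with S at the bottom. Each string factors uniquely by precedence.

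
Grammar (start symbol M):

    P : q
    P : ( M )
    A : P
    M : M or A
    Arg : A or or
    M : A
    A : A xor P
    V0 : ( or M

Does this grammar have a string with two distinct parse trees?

Unambiguous

Only M, A, P are reachable from M; ignoring the rest: The grammar is stratified — M handles 'or' (left-recursive), A handles 'xor', P atoms. Each operator has a fixed associativity and precedence level, so every string has one parse.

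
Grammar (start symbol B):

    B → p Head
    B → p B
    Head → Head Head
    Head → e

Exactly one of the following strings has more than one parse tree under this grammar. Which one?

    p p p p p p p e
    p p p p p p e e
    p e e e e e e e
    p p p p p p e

p e e e e e e e

p p p p p p p e: 1 tree
p p p p p p e e: 1 tree
p e e e e e e e: 132 trees
p p p p p p e: 1 tree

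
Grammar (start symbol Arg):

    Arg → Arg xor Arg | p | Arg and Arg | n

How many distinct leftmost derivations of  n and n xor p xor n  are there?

5

Parse trees for n and n xor p xor n:
  [Arg [Arg [Arg n] and [Arg n]] xor [Arg [Arg p] xor [Arg n]]]
  [Arg [Arg [Arg [Arg n] and [Arg n]] xor [Arg p]] xor [Arg n]]
  [Arg [Arg [Arg n] and [Arg [Arg n] xor [Arg p]]] xor [Arg n]]
  [Arg [Arg n] and [Arg [Arg n] xor [Arg [Arg p] xor [Arg n]]]]
  [Arg [Arg n] and [Arg [Arg [Arg n] xor [Arg p]] xor [Arg n]]]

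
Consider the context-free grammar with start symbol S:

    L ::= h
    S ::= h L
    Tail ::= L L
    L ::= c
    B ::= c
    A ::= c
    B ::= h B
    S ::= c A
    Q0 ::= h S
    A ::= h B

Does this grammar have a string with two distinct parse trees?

Unambiguous

Only S, L, A, B are reachable from S; ignoring the rest: The reachable rules are right-linear with at most one rule per (nonterminal, next-terminal) pair. Each input token forces the next rule, so parsing is deterministic.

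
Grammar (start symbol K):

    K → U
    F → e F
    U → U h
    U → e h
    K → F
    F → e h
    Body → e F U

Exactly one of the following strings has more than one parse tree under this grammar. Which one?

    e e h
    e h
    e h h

e e h: 1 tree
e h: 2 trees
e h h: 1 tree

e h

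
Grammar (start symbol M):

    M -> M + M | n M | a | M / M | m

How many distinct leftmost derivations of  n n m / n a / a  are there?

12

Parse trees for n n m / n a / a (showing first 6 of 12):
  [M n [M n [M [M m] / [M n [M [M a] / [M a]]]]]]
  [M n [M n [M [M m] / [M [M n [M a]] / [M a]]]]]
  [M n [M n [M [M [M m] / [M n [M a]]] / [M a]]]]
  [M n [M [M n [M m]] / [M n [M [M a] / [M a]]]]]
  [M n [M [M n [M m]] / [M [M n [M a]] / [M a]]]]
  [M n [M [M n [M [M m] / [M n [M a]]]] / [M a]]]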